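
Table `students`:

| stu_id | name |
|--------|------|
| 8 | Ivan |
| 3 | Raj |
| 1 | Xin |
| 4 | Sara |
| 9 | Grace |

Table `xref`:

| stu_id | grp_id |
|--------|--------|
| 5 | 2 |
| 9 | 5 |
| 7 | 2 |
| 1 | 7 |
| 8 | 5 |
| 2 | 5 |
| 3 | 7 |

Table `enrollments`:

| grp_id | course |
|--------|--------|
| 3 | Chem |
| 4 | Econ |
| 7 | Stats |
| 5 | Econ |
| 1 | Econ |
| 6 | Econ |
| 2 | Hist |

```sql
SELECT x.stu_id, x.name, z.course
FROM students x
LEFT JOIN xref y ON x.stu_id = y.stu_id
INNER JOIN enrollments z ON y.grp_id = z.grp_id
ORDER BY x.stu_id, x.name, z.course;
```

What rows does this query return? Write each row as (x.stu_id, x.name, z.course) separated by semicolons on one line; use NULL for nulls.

Joins associate left-to-right: students LEFT JOIN xref on stu_id gives 5 intermediate row(s).
Then INNER JOIN `enrollments z` on grp_id: keep only rows whose y.grp_id appears in z.

(1, Xin, Stats); (3, Raj, Stats); (8, Ivan, Econ); (9, Grace, Econ)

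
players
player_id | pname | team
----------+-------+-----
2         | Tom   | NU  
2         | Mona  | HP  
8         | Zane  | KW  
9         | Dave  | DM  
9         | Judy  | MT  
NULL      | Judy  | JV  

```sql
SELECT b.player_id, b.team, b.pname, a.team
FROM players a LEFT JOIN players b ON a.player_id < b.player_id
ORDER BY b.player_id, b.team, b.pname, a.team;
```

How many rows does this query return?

LEFT JOIN keeps every row from `players a`; unmatched rows get NULL for `players b`'s columns.
Matching on a.player_id < b.player_id. A NULL in a compared column never satisfies the condition.
Matched pairs: 8; unmatched a rows kept: 3.
Total: 8 matched + 3 padded = 11 rows.

11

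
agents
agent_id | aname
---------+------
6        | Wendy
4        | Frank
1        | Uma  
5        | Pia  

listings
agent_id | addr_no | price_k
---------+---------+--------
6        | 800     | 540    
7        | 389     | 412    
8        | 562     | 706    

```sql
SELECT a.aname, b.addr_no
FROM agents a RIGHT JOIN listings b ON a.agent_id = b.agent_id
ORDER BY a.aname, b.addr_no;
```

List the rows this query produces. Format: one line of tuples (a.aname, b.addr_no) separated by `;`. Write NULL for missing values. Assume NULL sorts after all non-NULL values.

(Wendy, 800); (NULL, 389); (NULL, 562)

RIGHT JOIN keeps every row from `listings`; unmatched rows get NULL for `agents`'s columns.
Matching on a.agent_id = b.agent_id.
Matched pairs: 1; unmatched b rows kept: 2.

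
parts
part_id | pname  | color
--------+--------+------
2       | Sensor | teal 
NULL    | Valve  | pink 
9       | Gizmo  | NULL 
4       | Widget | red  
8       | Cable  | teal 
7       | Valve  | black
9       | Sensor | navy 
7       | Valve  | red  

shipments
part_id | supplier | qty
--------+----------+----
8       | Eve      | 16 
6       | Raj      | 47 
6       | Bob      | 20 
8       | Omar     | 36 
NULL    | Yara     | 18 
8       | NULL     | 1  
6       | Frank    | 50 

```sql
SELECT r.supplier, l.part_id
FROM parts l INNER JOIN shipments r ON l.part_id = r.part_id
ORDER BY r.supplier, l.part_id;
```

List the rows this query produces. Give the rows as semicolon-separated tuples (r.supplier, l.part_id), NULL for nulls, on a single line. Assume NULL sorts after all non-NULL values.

(Eve, 8); (Omar, 8); (NULL, 8)

INNER JOIN keeps only pairs where the ON condition holds.
Matching on l.part_id = r.part_id. A NULL in a compared column never satisfies the condition.
Matched pairs: 3.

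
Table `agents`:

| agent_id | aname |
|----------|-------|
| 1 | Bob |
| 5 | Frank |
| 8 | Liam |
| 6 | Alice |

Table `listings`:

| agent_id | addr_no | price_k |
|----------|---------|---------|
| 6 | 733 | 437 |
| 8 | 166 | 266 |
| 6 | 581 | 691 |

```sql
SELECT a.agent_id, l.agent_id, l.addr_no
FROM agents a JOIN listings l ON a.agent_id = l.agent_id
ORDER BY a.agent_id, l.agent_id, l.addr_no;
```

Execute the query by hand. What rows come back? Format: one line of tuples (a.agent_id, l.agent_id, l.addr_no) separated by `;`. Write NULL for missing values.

INNER JOIN keeps only pairs where the ON condition holds.
Matching on a.agent_id = l.agent_id.
- a row (agent_id=1): no match → dropped.
- a row (agent_id=5): no match → dropped.
- a row (agent_id=8): matches 1 l row(s) → 1 output row(s).
- a row (agent_id=6): matches 2 l row(s) → 2 output row(s).
After projecting and ordering:
a.agent_id | l.agent_id | l.addr_no
6 | 6 | 581
6 | 6 | 733
8 | 8 | 166

(6, 6, 581); (6, 6, 733); (8, 8, 166)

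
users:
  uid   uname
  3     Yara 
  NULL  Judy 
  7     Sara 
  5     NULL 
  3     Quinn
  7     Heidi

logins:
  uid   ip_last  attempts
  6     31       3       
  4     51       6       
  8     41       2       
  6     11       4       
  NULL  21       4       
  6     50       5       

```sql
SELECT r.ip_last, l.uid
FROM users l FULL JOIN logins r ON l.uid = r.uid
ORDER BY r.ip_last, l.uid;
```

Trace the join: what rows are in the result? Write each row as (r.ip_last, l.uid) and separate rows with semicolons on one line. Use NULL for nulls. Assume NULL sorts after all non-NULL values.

FULL OUTER JOIN keeps every row from both sides; unmatched rows get NULL for the other side's columns.
Matching on l.uid = r.uid. A NULL in a compared column never satisfies the condition.
- l row (uid=3): no match → kept, r columns NULL.
- l row (uid=NULL): no match → kept, r columns NULL.
- l row (uid=7): no match → kept, r columns NULL.
- l row (uid=5): no match → kept, r columns NULL.
- l row (uid=3): no match → kept, r columns NULL.
- l row (uid=7): no match → kept, r columns NULL.
- plus 6 unmatched r row(s), each kept with NULL l columns.

(11, NULL); (21, NULL); (31, NULL); (41, NULL); (50, NULL); (51, NULL); (NULL, 3); (NULL, 3); (NULL, 5); (NULL, 7); (NULL, 7); (NULL, NULL)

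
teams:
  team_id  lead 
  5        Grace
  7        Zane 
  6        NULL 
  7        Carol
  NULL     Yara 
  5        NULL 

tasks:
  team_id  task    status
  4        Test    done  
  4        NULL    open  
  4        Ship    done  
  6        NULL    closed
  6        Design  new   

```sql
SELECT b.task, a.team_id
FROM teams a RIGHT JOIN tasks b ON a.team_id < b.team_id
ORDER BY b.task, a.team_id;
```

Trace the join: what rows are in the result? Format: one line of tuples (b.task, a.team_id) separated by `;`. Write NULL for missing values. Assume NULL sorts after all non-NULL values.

RIGHT JOIN keeps every row from `tasks`; unmatched rows get NULL for `teams`'s columns.
Matching on a.team_id < b.team_id. A NULL in a compared column never satisfies the condition.
- a row (team_id=5): matches 2 b row(s) → 2 output row(s).
- a row (team_id=7): no match.
- a row (team_id=6): no match.
- a row (team_id=7): no match.
- a row (team_id=NULL): no match.
- a row (team_id=5): matches 2 b row(s) → 2 output row(s).
- plus 3 unmatched b row(s), each kept with NULL a columns.
After projecting and ordering:
b.task | a.team_id
Design | 5
Design | 5
Ship | NULL
Test | NULL
NULL | 5
NULL | 5
NULL | NULL

(Design, 5); (Design, 5); (Ship, NULL); (Test, NULL); (NULL, 5); (NULL, 5); (NULL, NULL)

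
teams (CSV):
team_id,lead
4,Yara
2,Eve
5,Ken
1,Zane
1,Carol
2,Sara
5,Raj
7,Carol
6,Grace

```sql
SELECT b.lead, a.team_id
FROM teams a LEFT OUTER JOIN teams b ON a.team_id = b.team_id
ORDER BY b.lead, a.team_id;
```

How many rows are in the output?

LEFT JOIN keeps every row from `teams a`; unmatched rows get NULL for `teams b`'s columns.
Matching on a.team_id = b.team_id.
Matched pairs: 15; unmatched a rows kept: 0.
Total: 15 rows.

15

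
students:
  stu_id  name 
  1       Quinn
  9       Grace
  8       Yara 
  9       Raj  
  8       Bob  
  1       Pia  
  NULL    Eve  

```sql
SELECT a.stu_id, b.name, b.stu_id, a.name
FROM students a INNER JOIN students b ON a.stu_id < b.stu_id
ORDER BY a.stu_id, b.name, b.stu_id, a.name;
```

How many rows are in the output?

INNER JOIN keeps only pairs where the ON condition holds.
Matching on a.stu_id < b.stu_id. A NULL in a compared column never satisfies the condition.
Matched pairs: 12.
Total: 12 rows.

12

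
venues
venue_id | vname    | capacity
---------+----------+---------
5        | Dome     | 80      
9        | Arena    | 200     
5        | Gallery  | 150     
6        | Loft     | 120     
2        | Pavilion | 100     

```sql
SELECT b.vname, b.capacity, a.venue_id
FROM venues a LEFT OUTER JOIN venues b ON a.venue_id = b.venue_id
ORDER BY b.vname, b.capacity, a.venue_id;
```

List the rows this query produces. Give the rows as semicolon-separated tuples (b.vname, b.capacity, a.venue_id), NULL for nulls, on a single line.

LEFT JOIN keeps every row from `venues a`; unmatched rows get NULL for `venues b`'s columns.
Matching on a.venue_id = b.venue_id.
- a (venue_id=5) pairs with 2 row(s) of b.
- a (venue_id=9) pairs with 1 row(s) of b.
- a (venue_id=5) pairs with 2 row(s) of b.
- a (venue_id=6) pairs with 1 row(s) of b.
- a (venue_id=2) pairs with 1 row(s) of b.
After projecting and ordering:
b.vname | b.capacity | a.venue_id
Arena | 200 | 9
Dome | 80 | 5
Dome | 80 | 5
Gallery | 150 | 5
Gallery | 150 | 5
Loft | 120 | 6
Pavilion | 100 | 2

(Arena, 200, 9); (Dome, 80, 5); (Dome, 80, 5); (Gallery, 150, 5); (Gallery, 150, 5); (Loft, 120, 6); (Pavilion, 100, 2)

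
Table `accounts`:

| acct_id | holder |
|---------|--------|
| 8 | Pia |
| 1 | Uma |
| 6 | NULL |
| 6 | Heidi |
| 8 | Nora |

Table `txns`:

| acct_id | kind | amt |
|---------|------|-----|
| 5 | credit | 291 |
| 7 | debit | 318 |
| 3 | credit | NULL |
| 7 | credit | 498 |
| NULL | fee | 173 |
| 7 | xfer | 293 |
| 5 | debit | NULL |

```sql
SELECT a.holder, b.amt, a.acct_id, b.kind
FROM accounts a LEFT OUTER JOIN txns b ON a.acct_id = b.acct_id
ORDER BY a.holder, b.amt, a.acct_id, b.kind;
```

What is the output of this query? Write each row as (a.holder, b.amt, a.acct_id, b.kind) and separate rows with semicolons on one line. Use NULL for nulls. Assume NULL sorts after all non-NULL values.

LEFT JOIN keeps every row from `accounts`; unmatched rows get NULL for `txns`'s columns.
Matching on a.acct_id = b.acct_id. A NULL in a compared column never satisfies the condition.
- acct_id=8: no b row matches, row kept with b columns NULL.
- acct_id=1: no b row matches, row kept with b columns NULL.
- acct_id=6: no b row matches, row kept with b columns NULL.
- acct_id=6: no b row matches, row kept with b columns NULL.
- acct_id=8: no b row matches, row kept with b columns NULL.
After projecting and ordering:
a.holder | b.amt | a.acct_id | b.kind
Heidi | NULL | 6 | NULL
Nora | NULL | 8 | NULL
Pia | NULL | 8 | NULL
Uma | NULL | 1 | NULL
NULL | NULL | 6 | NULL

(Heidi, NULL, 6, NULL); (Nora, NULL, 8, NULL); (Pia, NULL, 8, NULL); (Uma, NULL, 1, NULL); (NULL, NULL, 6, NULL)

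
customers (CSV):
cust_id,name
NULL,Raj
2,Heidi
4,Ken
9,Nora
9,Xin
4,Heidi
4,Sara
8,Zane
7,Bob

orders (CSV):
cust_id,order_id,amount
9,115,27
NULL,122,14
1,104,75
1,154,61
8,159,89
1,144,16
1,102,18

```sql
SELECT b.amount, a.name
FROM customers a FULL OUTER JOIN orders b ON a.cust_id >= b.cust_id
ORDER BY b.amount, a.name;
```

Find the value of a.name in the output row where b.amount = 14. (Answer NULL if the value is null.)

NULL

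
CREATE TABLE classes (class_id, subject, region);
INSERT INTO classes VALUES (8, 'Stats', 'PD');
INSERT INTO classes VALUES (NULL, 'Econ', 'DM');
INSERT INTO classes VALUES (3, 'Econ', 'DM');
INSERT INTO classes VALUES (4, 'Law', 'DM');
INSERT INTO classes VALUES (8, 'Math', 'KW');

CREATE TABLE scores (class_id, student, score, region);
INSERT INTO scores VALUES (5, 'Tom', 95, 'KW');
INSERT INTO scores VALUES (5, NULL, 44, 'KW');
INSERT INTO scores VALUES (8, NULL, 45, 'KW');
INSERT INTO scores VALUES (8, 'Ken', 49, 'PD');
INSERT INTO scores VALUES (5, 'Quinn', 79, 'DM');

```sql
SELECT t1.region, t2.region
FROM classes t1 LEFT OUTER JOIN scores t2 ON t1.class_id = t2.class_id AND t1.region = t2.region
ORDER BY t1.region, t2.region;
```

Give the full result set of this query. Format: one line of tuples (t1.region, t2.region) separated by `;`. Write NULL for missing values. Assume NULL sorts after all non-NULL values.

LEFT JOIN keeps every row from `classes`; unmatched rows get NULL for `scores`'s columns.
Matching on t1.class_id = t2.class_id AND t1.region = t2.region. A NULL in a compared column never satisfies the condition.
- t1 (class_id=8, region=PD) pairs with 1 row(s) of t2.
- t1 (class_id=NULL, region=DM) has no partner → padded with NULL.
- t1 (class_id=3, region=DM) has no partner → padded with NULL.
- t1 (class_id=4, region=DM) has no partner → padded with NULL.
- t1 (class_id=8, region=KW) pairs with 1 row(s) of t2.
After projecting and ordering:
t1.region | t2.region
DM | NULL
DM | NULL
DM | NULL
KW | KW
PD | PD

(DM, NULL); (DM, NULL); (DM, NULL); (KW, KW); (PD, PD)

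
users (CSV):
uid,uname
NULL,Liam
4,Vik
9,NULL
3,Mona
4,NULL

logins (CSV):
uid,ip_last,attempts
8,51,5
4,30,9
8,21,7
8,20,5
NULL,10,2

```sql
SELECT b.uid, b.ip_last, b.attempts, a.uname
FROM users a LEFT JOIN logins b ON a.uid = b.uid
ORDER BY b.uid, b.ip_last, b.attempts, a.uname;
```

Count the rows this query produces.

LEFT JOIN keeps every row from `users`; unmatched rows get NULL for `logins`'s columns.
Matching on a.uid = b.uid. A NULL in a compared column never satisfies the condition.
- a row (uid=NULL): no match → kept, b columns NULL.
- a row (uid=4): matches 1 b row(s) → 1 output row(s).
- a row (uid=9): no match → kept, b columns NULL.
- a row (uid=3): no match → kept, b columns NULL.
- a row (uid=4): matches 1 b row(s) → 1 output row(s).
Total: 2 matched + 3 padded = 5 rows.

5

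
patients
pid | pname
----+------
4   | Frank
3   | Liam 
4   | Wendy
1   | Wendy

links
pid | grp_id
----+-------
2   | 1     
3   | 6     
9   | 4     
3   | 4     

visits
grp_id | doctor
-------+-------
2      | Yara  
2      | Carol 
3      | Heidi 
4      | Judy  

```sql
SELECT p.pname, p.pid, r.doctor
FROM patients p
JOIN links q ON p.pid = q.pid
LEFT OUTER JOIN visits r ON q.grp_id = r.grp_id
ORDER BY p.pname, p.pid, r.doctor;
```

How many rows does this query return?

2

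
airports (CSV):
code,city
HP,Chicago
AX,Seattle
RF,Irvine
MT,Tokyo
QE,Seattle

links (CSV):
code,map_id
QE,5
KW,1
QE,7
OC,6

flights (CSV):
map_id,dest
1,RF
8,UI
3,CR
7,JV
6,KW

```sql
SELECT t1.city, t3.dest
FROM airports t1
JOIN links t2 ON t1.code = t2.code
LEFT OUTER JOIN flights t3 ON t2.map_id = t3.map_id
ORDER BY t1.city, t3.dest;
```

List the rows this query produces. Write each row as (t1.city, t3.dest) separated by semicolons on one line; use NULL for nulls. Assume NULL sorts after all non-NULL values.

(Seattle, JV); (Seattle, NULL)

Joins associate left-to-right: airports INNER JOIN links on code gives 2 intermediate row(s).
Then LEFT JOIN `flights t3` on map_id: each of those 2 rows is kept; rows whose t2.map_id has no match in t3 get NULL for t3's columns.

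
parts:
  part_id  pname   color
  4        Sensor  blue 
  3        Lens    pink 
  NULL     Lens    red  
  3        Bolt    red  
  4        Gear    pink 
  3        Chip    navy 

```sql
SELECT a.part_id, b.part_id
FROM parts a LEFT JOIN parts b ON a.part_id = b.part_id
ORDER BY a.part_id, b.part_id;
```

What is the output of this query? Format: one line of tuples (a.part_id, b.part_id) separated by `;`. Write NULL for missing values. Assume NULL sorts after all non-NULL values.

LEFT JOIN keeps every row from `parts a`; unmatched rows get NULL for `parts b`'s columns.
Matching on a.part_id = b.part_id. A NULL in a compared column never satisfies the condition.
- a[0] part_id=4 → 2 match(es) in b → 2 row(s).
- a[1] part_id=3 → 3 match(es) in b → 3 row(s).
- a[2] part_id=NULL → no match; kept with NULLs on the b side.
- a[3] part_id=3 → 3 match(es) in b → 3 row(s).
- a[4] part_id=4 → 2 match(es) in b → 2 row(s).
- a[5] part_id=3 → 3 match(es) in b → 3 row(s).

(3, 3); (3, 3); (3, 3); (3, 3); (3, 3); (3, 3); (3, 3); (3, 3); (3, 3); (4, 4); (4, 4); (4, 4); (4, 4); (NULL, NULL)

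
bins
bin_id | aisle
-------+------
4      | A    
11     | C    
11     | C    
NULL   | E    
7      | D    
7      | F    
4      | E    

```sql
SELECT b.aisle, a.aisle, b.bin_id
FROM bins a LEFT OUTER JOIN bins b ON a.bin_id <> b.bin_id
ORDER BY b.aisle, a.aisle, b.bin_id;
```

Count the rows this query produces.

25

LEFT JOIN keeps every row from `bins a`; unmatched rows get NULL for `bins b`'s columns.
Matching on a.bin_id <> b.bin_id. A NULL in a compared column never satisfies the condition.
- a row (bin_id=4): matches 4 b row(s) → 4 output row(s).
- a row (bin_id=11): matches 4 b row(s) → 4 output row(s).
- a row (bin_id=11): matches 4 b row(s) → 4 output row(s).
- a row (bin_id=NULL): no match → kept, b columns NULL.
- a row (bin_id=7): matches 4 b row(s) → 4 output row(s).
- a row (bin_id=7): matches 4 b row(s) → 4 output row(s).
- a row (bin_id=4): matches 4 b row(s) → 4 output row(s).
Total: 24 matched + 1 padded = 25 rows.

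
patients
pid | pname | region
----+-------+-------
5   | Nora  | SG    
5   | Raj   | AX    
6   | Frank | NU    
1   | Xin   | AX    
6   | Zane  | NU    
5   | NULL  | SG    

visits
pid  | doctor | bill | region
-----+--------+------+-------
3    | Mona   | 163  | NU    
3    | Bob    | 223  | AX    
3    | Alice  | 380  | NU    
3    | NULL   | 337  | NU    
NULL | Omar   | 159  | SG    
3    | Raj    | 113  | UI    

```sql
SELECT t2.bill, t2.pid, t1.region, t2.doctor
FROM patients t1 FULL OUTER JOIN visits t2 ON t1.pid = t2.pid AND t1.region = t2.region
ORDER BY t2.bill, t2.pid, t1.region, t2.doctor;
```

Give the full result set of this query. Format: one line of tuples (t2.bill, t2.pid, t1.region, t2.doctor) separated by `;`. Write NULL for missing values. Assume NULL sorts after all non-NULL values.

FULL OUTER JOIN keeps every row from both sides; unmatched rows get NULL for the other side's columns.
Matching on t1.pid = t2.pid AND t1.region = t2.region. A NULL in a compared column never satisfies the condition.
- t1[0] pid=5, region=SG → no match; kept with NULLs on the t2 side.
- t1[1] pid=5, region=AX → no match; kept with NULLs on the t2 side.
- t1[2] pid=6, region=NU → no match; kept with NULLs on the t2 side.
- t1[3] pid=1, region=AX → no match; kept with NULLs on the t2 side.
- t1[4] pid=6, region=NU → no match; kept with NULLs on the t2 side.
- t1[5] pid=5, region=SG → no match; kept with NULLs on the t2 side.
- plus 6 unmatched t2 row(s), each kept with NULL t1 columns.

(113, 3, NULL, Raj); (159, NULL, NULL, Omar); (163, 3, NULL, Mona); (223, 3, NULL, Bob); (337, 3, NULL, NULL); (380, 3, NULL, Alice); (NULL, NULL, AX, NULL); (NULL, NULL, AX, NULL); (NULL, NULL, NU, NULL); (NULL, NULL, NU, NULL); (NULL, NULL, SG, NULL); (NULL, NULL, SG, NULL)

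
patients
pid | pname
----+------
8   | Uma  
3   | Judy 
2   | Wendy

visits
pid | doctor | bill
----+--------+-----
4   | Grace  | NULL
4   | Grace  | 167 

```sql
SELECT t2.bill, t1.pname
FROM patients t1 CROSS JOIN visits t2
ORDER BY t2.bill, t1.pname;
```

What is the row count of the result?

6

CROSS JOIN pairs every row of `patients` with every row of `visits`: 3 × 2 = 6 rows.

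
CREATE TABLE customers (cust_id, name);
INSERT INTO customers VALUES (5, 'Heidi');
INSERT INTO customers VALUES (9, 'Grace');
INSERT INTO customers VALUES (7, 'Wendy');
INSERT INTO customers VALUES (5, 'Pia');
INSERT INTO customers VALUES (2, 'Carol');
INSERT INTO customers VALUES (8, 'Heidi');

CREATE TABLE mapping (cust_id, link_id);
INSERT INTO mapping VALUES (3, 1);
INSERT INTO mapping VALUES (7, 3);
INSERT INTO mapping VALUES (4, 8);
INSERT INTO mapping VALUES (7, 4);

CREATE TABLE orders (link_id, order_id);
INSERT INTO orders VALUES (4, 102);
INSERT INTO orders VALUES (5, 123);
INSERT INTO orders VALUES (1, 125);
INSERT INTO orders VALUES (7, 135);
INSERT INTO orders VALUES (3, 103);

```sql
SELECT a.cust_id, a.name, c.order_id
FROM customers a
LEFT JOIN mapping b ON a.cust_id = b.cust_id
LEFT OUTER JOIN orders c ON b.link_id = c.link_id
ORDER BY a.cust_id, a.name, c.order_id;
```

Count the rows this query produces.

7

Step 1 — a LEFT JOIN b on cust_id → 7 row(s).
Then LEFT JOIN `orders c` on link_id: each of those 7 rows is kept; rows whose b.link_id has no match in c get NULL for c's columns.
Result: 7 row(s).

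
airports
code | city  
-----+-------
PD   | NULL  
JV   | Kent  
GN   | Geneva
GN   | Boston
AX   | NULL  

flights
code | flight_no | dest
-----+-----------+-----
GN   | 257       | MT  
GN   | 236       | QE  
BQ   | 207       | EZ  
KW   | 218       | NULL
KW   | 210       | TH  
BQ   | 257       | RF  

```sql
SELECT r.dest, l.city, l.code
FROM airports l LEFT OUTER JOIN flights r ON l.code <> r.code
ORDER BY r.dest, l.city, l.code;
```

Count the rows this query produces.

LEFT JOIN keeps every row from `airports`; unmatched rows get NULL for `flights`'s columns.
Matching on l.code <> r.code.
Matched pairs: 26; unmatched l rows kept: 0.
Total: 26 rows.

26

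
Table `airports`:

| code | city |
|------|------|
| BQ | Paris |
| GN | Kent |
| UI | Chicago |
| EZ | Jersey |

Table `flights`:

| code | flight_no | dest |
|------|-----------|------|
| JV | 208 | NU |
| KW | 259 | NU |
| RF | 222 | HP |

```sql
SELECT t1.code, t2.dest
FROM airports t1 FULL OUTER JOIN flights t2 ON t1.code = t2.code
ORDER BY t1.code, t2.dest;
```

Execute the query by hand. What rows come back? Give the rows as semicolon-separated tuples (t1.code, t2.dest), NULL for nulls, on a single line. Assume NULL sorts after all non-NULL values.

FULL OUTER JOIN keeps every row from both sides; unmatched rows get NULL for the other side's columns.
Matching on t1.code = t2.code.
Matched pairs: 0; unmatched t1 rows kept: 4; unmatched t2 rows kept: 3.

(BQ, NULL); (EZ, NULL); (GN, NULL); (UI, NULL); (NULL, HP); (NULL, NU); (NULL, NU)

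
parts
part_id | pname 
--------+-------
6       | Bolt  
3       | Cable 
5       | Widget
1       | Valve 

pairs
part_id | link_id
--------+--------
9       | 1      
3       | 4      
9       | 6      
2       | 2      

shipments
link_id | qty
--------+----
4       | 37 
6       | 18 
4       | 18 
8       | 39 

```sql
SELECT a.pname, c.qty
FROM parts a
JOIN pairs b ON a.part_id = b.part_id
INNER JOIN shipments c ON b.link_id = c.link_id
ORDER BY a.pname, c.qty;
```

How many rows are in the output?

Joins associate left-to-right: parts INNER JOIN pairs on part_id gives 1 intermediate row(s).
Then INNER JOIN `shipments c` on link_id: keep only rows whose b.link_id appears in c.
Result: 2 row(s).

2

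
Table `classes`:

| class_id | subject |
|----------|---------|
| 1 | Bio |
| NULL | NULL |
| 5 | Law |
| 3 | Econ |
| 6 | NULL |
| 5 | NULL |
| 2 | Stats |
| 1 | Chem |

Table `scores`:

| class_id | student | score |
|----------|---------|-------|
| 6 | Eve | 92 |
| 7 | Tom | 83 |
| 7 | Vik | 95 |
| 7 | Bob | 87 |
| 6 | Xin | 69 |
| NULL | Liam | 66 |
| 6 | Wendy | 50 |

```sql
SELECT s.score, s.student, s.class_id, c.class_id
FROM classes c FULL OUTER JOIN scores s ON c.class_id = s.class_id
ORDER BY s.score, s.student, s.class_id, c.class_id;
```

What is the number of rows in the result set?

14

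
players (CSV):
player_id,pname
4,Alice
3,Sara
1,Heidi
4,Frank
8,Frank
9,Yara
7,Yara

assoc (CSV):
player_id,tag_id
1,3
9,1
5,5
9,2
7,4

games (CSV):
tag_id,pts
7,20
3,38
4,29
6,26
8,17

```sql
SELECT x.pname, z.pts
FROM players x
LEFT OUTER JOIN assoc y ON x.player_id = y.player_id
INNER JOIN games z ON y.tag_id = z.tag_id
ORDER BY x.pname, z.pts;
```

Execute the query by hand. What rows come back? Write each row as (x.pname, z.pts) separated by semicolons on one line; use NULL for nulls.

(Heidi, 38); (Yara, 29)

Evaluate left to right. First `players x LEFT JOIN assoc y` on player_id: 8 row(s).
Then INNER JOIN `games z` on tag_id: keep only rows whose y.tag_id appears in z.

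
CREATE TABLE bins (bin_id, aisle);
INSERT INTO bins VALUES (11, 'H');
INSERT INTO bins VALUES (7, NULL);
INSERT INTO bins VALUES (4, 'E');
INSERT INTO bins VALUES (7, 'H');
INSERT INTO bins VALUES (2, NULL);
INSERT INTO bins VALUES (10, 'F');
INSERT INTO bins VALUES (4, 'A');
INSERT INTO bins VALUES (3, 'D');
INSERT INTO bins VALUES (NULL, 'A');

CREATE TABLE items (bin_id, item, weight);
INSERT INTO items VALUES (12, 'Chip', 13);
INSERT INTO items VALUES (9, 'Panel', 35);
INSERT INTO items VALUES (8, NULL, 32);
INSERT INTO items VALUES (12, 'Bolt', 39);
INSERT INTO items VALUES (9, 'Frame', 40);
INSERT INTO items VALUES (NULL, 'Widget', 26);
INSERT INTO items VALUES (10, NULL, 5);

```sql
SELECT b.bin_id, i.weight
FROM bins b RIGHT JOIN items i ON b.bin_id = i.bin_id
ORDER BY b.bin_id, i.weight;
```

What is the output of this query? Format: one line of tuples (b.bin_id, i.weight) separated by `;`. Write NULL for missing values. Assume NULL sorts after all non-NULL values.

(10, 5); (NULL, 13); (NULL, 26); (NULL, 32); (NULL, 35); (NULL, 39); (NULL, 40)

RIGHT JOIN keeps every row from `items`; unmatched rows get NULL for `bins`'s columns.
Matching on b.bin_id = i.bin_id. A NULL in a compared column never satisfies the condition.
Matched pairs: 1; unmatched i rows kept: 6.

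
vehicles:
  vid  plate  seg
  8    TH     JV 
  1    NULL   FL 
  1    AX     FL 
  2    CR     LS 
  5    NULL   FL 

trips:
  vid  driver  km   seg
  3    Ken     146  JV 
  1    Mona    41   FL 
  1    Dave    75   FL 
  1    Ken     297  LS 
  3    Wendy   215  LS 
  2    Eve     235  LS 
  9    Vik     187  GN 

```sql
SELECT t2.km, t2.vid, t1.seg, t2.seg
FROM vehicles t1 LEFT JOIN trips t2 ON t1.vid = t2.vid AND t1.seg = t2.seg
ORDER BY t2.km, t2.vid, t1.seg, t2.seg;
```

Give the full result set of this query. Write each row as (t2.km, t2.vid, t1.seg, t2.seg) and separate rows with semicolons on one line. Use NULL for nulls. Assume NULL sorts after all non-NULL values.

(41, 1, FL, FL); (41, 1, FL, FL); (75, 1, FL, FL); (75, 1, FL, FL); (235, 2, LS, LS); (NULL, NULL, FL, NULL); (NULL, NULL, JV, NULL)

LEFT JOIN keeps every row from `vehicles`; unmatched rows get NULL for `trips`'s columns.
Matching on t1.vid = t2.vid AND t1.seg = t2.seg.
- t1[0] vid=8, seg=JV → no match; kept with NULLs on the t2 side.
- t1[1] vid=1, seg=FL → 2 match(es) in t2 → 2 row(s).
- t1[2] vid=1, seg=FL → 2 match(es) in t2 → 2 row(s).
- t1[3] vid=2, seg=LS → 1 match(es) in t2 → 1 row(s).
- t1[4] vid=5, seg=FL → no match; kept with NULLs on the t2 side.
After projecting and ordering:
t2.km | t2.vid | t1.seg | t2.seg
41 | 1 | FL | FL
41 | 1 | FL | FL
75 | 1 | FL | FL
75 | 1 | FL | FL
235 | 2 | LS | LS
NULL | NULL | FL | NULL
NULL | NULL | JV | NULL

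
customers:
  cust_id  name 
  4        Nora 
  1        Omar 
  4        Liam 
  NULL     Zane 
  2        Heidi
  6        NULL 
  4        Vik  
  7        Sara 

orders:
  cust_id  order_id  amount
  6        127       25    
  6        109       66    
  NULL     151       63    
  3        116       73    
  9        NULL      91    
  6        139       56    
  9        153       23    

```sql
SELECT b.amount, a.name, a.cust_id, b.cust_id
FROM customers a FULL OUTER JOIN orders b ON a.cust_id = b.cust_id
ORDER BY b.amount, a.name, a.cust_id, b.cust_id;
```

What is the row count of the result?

14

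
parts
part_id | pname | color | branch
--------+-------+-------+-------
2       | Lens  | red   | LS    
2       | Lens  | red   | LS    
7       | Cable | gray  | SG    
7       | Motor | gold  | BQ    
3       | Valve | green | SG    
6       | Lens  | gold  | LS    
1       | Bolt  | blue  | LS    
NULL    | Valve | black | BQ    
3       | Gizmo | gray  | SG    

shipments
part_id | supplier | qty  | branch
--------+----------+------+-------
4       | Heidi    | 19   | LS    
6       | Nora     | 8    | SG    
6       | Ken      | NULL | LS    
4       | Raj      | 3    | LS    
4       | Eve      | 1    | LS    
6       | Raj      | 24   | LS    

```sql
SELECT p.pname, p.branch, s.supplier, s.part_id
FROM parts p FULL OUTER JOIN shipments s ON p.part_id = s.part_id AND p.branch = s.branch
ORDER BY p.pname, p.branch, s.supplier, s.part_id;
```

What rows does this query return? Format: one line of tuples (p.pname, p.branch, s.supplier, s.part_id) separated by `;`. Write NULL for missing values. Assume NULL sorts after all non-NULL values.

FULL OUTER JOIN keeps every row from both sides; unmatched rows get NULL for the other side's columns.
Matching on p.part_id = s.part_id AND p.branch = s.branch. A NULL in a compared column never satisfies the condition.
- p row (part_id=2, branch=LS): no match → kept, s columns NULL.
- p row (part_id=2, branch=LS): no match → kept, s columns NULL.
- p row (part_id=7, branch=SG): no match → kept, s columns NULL.
- p row (part_id=7, branch=BQ): no match → kept, s columns NULL.
- p row (part_id=3, branch=SG): no match → kept, s columns NULL.
- p row (part_id=6, branch=LS): matches 2 s row(s) → 2 output row(s).
- p row (part_id=1, branch=LS): no match → kept, s columns NULL.
- p row (part_id=NULL, branch=BQ): no match → kept, s columns NULL.
- p row (part_id=3, branch=SG): no match → kept, s columns NULL.
- 4 row(s) from s found no p partner → padded with NULL.

(Bolt, LS, NULL, NULL); (Cable, SG, NULL, NULL); (Gizmo, SG, NULL, NULL); (Lens, LS, Ken, 6); (Lens, LS, Raj, 6); (Lens, LS, NULL, NULL); (Lens, LS, NULL, NULL); (Motor, BQ, NULL, NULL); (Valve, BQ, NULL, NULL); (Valve, SG, NULL, NULL); (NULL, NULL, Eve, 4); (NULL, NULL, Heidi, 4); (NULL, NULL, Nora, 6); (NULL, NULL, Raj, 4)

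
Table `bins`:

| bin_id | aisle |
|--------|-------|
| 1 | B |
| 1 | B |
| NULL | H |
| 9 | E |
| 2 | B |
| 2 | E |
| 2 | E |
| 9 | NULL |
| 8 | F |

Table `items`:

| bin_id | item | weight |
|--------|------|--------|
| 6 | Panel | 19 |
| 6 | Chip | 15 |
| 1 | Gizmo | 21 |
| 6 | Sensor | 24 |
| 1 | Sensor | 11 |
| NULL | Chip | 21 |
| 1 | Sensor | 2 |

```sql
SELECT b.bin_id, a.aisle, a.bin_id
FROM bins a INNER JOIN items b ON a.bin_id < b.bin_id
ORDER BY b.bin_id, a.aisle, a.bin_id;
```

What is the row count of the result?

15

INNER JOIN keeps only pairs where the ON condition holds.
Matching on a.bin_id < b.bin_id. A NULL in a compared column never satisfies the condition.
Matched pairs: 15.
Total: 15 rows.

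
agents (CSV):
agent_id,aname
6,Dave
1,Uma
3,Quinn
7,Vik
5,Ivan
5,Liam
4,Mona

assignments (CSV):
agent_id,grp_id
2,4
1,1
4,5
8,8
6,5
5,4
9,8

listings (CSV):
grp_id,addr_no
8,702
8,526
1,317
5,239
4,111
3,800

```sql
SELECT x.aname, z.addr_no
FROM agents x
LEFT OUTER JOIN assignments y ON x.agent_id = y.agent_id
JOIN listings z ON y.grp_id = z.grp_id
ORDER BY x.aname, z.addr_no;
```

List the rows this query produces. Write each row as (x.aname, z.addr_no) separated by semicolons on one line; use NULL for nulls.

(Dave, 239); (Ivan, 111); (Liam, 111); (Mona, 239); (Uma, 317)

Joins associate left-to-right: agents LEFT JOIN assignments on agent_id gives 7 intermediate row(s).
Then INNER JOIN `listings z` on grp_id: keep only rows whose y.grp_id appears in z.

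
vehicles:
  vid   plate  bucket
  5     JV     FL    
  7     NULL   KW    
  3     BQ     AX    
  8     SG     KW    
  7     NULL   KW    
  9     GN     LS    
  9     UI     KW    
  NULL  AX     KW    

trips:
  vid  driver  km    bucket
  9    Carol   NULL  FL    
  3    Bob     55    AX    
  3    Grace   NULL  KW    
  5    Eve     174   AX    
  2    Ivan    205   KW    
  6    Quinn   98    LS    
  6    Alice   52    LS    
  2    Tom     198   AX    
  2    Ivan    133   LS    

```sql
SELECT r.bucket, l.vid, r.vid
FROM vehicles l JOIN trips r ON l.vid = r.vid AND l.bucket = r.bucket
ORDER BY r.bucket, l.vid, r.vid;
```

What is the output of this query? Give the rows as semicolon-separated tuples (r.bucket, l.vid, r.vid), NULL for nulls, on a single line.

INNER JOIN keeps only pairs where the ON condition holds.
Matching on l.vid = r.vid AND l.bucket = r.bucket. A NULL in a compared column never satisfies the condition.
Matched pairs: 1.

(AX, 3, 3)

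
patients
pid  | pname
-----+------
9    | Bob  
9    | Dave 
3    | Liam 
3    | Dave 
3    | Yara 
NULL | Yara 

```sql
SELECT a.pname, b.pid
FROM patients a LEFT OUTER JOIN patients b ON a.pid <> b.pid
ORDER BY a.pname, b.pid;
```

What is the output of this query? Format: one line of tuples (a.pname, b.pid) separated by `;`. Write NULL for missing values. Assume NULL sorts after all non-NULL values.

(Bob, 3); (Bob, 3); (Bob, 3); (Dave, 3); (Dave, 3); (Dave, 3); (Dave, 9); (Dave, 9); (Liam, 9); (Liam, 9); (Yara, 9); (Yara, 9); (Yara, NULL)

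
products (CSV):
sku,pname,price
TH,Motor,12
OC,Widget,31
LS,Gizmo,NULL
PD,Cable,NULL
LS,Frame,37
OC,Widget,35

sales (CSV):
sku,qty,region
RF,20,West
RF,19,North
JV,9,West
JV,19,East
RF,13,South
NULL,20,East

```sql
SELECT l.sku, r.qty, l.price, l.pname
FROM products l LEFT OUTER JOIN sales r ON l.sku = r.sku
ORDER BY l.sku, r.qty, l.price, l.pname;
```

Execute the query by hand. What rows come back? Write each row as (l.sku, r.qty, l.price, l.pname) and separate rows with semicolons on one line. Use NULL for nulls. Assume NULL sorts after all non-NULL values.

(LS, NULL, 37, Frame); (LS, NULL, NULL, Gizmo); (OC, NULL, 31, Widget); (OC, NULL, 35, Widget); (PD, NULL, NULL, Cable); (TH, NULL, 12, Motor)

LEFT JOIN keeps every row from `products`; unmatched rows get NULL for `sales`'s columns.
Matching on l.sku = r.sku. A NULL in a compared column never satisfies the condition.
- l[0] sku=TH → no match; kept with NULLs on the r side.
- l[1] sku=OC → no match; kept with NULLs on the r side.
- l[2] sku=LS → no match; kept with NULLs on the r side.
- l[3] sku=PD → no match; kept with NULLs on the r side.
- l[4] sku=LS → no match; kept with NULLs on the r side.
- l[5] sku=OC → no match; kept with NULLs on the r side.
After projecting and ordering:
l.sku | r.qty | l.price | l.pname
LS | NULL | 37 | Frame
LS | NULL | NULL | Gizmo
OC | NULL | 31 | Widget
OC | NULL | 35 | Widget
PD | NULL | NULL | Cable
TH | NULL | 12 | Motor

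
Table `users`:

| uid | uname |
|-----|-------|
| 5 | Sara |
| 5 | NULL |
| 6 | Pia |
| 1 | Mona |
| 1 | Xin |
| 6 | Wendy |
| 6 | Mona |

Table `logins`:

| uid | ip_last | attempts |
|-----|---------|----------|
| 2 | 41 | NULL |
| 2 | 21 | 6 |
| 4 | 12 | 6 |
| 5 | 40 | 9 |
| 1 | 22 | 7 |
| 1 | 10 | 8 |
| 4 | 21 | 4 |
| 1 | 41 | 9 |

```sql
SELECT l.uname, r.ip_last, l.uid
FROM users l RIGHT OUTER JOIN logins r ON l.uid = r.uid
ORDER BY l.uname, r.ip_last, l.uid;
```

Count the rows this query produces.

RIGHT JOIN keeps every row from `logins`; unmatched rows get NULL for `users`'s columns.
Matching on l.uid = r.uid.
- uid=5: 1 matching r row(s), so 1 row(s) emitted.
- uid=5: 1 matching r row(s), so 1 row(s) emitted.
- uid=6: no matching r row.
- uid=1: 3 matching r row(s), so 3 row(s) emitted.
- uid=1: 3 matching r row(s), so 3 row(s) emitted.
- uid=6: no matching r row.
- uid=6: no matching r row.
- 4 row(s) from r found no l partner → padded with NULL.
Total: 8 matched + 4 padded = 12 rows.

12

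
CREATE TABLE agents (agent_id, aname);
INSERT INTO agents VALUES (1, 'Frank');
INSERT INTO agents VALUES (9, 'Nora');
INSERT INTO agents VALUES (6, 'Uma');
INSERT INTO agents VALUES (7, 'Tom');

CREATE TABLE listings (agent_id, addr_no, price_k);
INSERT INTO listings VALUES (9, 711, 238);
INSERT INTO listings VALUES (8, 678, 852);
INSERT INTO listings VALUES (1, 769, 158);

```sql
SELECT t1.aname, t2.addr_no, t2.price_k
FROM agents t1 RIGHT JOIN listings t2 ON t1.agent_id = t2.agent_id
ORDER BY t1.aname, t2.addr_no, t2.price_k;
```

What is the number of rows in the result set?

RIGHT JOIN keeps every row from `listings`; unmatched rows get NULL for `agents`'s columns.
Matching on t1.agent_id = t2.agent_id.
Matched pairs: 2; unmatched t2 rows kept: 1.
Total: 2 matched + 1 padded = 3 rows.

3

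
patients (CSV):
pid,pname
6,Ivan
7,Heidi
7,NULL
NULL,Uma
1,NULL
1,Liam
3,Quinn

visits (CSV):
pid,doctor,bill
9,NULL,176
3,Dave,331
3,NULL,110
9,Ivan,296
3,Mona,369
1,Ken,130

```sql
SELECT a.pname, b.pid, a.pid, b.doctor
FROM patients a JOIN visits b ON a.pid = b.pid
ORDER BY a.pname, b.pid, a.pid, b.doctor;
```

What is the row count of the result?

INNER JOIN keeps only pairs where the ON condition holds.
Matching on a.pid = b.pid. A NULL in a compared column never satisfies the condition.
- a row (pid=6): no match → dropped.
- a row (pid=7): no match → dropped.
- a row (pid=7): no match → dropped.
- a row (pid=NULL): no match → dropped.
- a row (pid=1): matches 1 b row(s) → 1 output row(s).
- a row (pid=1): matches 1 b row(s) → 1 output row(s).
- a row (pid=3): matches 3 b row(s) → 3 output row(s).
Total: 5 rows.

5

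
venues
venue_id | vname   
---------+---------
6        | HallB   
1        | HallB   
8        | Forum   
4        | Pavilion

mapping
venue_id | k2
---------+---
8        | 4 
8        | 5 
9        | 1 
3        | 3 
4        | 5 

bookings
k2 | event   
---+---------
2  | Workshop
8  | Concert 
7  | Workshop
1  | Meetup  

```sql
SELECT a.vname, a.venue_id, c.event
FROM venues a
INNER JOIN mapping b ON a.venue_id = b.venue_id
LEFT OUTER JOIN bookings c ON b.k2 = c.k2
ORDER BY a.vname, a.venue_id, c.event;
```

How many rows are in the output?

Evaluate left to right. First `venues a INNER JOIN mapping b` on venue_id: 3 row(s).
Then LEFT JOIN `bookings c` on k2: each of those 3 rows is kept; rows whose b.k2 has no match in c get NULL for c's columns.
Result: 3 row(s).

3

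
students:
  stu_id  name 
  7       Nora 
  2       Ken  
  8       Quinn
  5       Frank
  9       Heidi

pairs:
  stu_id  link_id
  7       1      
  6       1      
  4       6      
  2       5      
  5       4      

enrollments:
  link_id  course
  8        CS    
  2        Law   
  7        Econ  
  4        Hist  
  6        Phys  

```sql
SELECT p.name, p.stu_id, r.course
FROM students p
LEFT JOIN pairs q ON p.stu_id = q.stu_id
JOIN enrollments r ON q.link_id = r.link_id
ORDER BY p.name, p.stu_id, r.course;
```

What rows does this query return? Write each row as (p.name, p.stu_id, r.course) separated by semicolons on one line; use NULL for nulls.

(Frank, 5, Hist)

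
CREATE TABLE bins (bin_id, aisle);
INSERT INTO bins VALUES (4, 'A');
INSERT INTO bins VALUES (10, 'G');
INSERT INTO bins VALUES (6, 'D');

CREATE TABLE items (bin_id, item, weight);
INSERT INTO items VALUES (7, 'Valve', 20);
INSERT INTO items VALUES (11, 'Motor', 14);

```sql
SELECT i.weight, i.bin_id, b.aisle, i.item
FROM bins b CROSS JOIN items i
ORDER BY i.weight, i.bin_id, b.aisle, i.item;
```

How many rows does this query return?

6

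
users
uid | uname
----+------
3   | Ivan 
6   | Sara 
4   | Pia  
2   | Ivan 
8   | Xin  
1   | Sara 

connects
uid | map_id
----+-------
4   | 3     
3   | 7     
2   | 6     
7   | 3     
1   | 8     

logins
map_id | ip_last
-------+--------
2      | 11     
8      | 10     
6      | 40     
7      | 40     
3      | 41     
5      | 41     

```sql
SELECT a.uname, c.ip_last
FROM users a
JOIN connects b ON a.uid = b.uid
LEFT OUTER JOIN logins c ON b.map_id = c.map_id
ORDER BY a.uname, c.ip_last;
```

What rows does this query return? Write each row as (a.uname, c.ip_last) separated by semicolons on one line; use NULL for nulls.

(Ivan, 40); (Ivan, 40); (Pia, 41); (Sara, 10)

Evaluate left to right. First `users a INNER JOIN connects b` on uid: 4 row(s).
Then LEFT JOIN `logins c` on map_id: each of those 4 rows is kept; rows whose b.map_id has no match in c get NULL for c's columns.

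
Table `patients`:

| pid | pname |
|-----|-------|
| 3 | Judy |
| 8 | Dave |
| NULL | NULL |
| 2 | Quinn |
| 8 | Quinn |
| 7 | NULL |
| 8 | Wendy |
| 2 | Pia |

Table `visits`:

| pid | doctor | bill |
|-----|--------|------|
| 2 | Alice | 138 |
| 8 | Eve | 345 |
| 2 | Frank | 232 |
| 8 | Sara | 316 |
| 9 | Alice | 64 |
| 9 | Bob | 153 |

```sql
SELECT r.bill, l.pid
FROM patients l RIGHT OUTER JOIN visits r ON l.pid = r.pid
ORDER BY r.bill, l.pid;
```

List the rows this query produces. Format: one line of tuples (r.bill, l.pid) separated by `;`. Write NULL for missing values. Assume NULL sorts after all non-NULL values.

RIGHT JOIN keeps every row from `visits`; unmatched rows get NULL for `patients`'s columns.
Matching on l.pid = r.pid. A NULL in a compared column never satisfies the condition.
- l[0] pid=3 → no match.
- l[1] pid=8 → 2 match(es) in r → 2 row(s).
- l[2] pid=NULL → no match.
- l[3] pid=2 → 2 match(es) in r → 2 row(s).
- l[4] pid=8 → 2 match(es) in r → 2 row(s).
- l[5] pid=7 → no match.
- l[6] pid=8 → 2 match(es) in r → 2 row(s).
- l[7] pid=2 → 2 match(es) in r → 2 row(s).
- 2 r row(s) had no l match → kept, l columns NULL.

(64, NULL); (138, 2); (138, 2); (153, NULL); (232, 2); (232, 2); (316, 8); (316, 8); (316, 8); (345, 8); (345, 8); (345, 8)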